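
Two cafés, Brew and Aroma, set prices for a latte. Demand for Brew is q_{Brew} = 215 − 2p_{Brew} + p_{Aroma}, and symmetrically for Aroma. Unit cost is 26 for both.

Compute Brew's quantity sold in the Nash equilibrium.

126

Brew's profit: π = (p_{Brew} − 26)(215 − 2p_{Brew} + p_{Aroma}).
∂π/∂p_{Brew} = 267 − 4p_{Brew} + p_{Aroma} = 0 ⇒ p_{Brew} = 66.75 + 0.25p_{Aroma}.
By symmetry p_{Aroma} = p_{Brew}; substituting into the reaction function, 0.75p_{Brew} = 66.75 and p_{Brew} = 89.
q_{Brew} = 215 − 2·89 + 89 = 126.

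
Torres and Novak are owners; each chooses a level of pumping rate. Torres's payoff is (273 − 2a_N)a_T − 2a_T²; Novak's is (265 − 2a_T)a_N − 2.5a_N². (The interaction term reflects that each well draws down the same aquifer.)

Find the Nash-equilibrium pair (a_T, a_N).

Expanding Torres's payoff: 273a_T − 2a_Na_T − 2a_T².
∂π/∂a_T = 273 − 2a_N − 4a_T = 0, so a_T = 68.25 − 0.5a_N.
Likewise for Novak: a_N = 53 − 0.4a_T.
Substituting the second reaction function into the first: a_T = 68.25 − 0.5(53 − 0.4a_T), which gives 0.8a_T = 41.75 ⇒ a_T = 52.1875.
Then a_N = 53 − 0.4·52.1875 = 32.125.

52.1875, 32.125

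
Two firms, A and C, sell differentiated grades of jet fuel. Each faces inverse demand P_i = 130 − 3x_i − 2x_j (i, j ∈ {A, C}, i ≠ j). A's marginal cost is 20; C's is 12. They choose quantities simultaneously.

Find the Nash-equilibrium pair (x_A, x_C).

13.25, 15.25

Firm A's profit: π = x_A(130 − 3x_A − 2x_C) − 20x_A.
∂π/∂x_A = 110 − 6x_A − 2x_C = 0 ⇒ x_A = 55/3 − (1/3)x_C.
Similarly x_C = 59/3 − (1/3)x_A.
Solving the two reaction functions simultaneously: (1 − (−1/3)(−1/3))x_A = 55/3 − (1/3)·(59/3), so (8/9)x_A = 106/9 and x_A = 13.25.
Then x_C = 59/3 − (1/3)·13.25 = 15.25.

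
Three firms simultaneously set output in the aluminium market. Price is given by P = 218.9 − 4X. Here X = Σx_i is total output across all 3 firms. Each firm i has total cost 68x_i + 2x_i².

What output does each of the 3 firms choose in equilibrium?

A representative firm's profit is π_i = x_i(218.9 − 4X) − 68x_i − 2x_i², with X = x_i + Σ_{j≠i} x_j.
First-order condition: 150.9 − 12x_i − 4Σ_{j≠i} x_j = 0.
In a symmetric equilibrium every firm chooses the same x, so Σ_{j≠i} x_j = 2x. The condition becomes 150.9 − 20x = 0, giving x = 150.9/20 = 7.545.

7.545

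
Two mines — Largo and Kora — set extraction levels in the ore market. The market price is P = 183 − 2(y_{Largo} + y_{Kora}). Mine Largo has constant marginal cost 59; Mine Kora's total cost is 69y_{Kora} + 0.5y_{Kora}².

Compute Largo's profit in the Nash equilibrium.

1200.5

Mine Largo's profit: π = y_{Largo}(183 − 2(y_{Largo} + y_{Kora})) − 59y_{Largo}.
∂π/∂y_{Largo} = 124 − 4y_{Largo} − 2y_{Kora} = 0, so y_{Largo} = 31 − 0.5y_{Kora}.
For Kora: ∂π/∂y_{Kora} = 114 − 5y_{Kora} − 2y_{Largo} = 0 ⇒ y_{Kora} = 22.8 − 0.4y_{Largo}.
Solving the two reaction functions simultaneously: (1 − (−0.5)(−0.4))y_{Largo} = 31 − 0.5·22.8, so 0.8y_{Largo} = 19.6 and y_{Largo} = 24.5.
Then y_{Kora} = 22.8 − 0.4·24.5 = 13.
Price P = 183 − 2·37.5 = 108.
Largo's profit: (108 − 59)·24.5 = 1200.5.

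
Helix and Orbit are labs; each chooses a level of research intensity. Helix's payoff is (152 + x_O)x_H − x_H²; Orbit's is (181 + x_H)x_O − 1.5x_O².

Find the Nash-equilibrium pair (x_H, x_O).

Expanding Helix's payoff: 152x_H + x_Ox_H − x_H².
∂π/∂x_H = 152 + x_O − 2x_H = 0, so x_H = 76 + 0.5x_O.
Likewise for Orbit: x_O = 181/3 + (1/3)x_H.
Solving the two reaction functions simultaneously: (1 − (0.5)(1/3))x_H = 76 + 0.5·(181/3), so (5/6)x_H = 637/6 and x_H = 127.4.
Then x_O = 181/3 + (1/3)·127.4 = 102.8.

127.4, 102.8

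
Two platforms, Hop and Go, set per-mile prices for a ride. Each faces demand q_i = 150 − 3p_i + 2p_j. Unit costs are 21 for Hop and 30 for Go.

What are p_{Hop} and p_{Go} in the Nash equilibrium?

54.9375, 58.3125

Hop's profit: π = (p_{Hop} − 21)(150 − 3p_{Hop} + 2p_{Go}).
∂π/∂p_{Hop} = 213 − 6p_{Hop} + 2p_{Go} = 0 ⇒ p_{Hop} = 35.5 + (1/3)p_{Go}.
Similarly p_{Go} = 40 + (1/3)p_{Hop}.
Plugging p_{Go} into Hop's best response: p_{Hop} = 35.5 + (1/3)(40 + (1/3)p_{Hop}) ⇒ (8/9)p_{Hop} = 293/6, so p_{Hop} = 54.9375.
Then p_{Go} = 40 + (1/3)·54.9375 = 58.3125.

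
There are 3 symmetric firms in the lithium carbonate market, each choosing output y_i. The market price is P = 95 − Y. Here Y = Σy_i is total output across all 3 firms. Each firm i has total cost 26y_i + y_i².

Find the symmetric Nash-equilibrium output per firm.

11.5

A representative firm's profit is π_i = y_i(95 − Y) − 26y_i − y_i², with Y = y_i + Σ_{j≠i} y_j.
First-order condition: 69 − 4y_i − Σ_{j≠i} y_j = 0.
In a symmetric equilibrium every firm chooses the same y, so Σ_{j≠i} y_j = 2y. The condition becomes 69 − 6y = 0, giving y = 69/6 = 11.5.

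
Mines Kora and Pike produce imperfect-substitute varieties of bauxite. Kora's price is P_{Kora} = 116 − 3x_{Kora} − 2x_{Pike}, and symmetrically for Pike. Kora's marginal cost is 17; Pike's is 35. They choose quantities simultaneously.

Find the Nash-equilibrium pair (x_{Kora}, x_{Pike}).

Mine Kora's profit: π = x_{Kora}(116 − 3x_{Kora} − 2x_{Pike}) − 17x_{Kora}.
∂π/∂x_{Kora} = 99 − 6x_{Kora} − 2x_{Pike} = 0 ⇒ x_{Kora} = 16.5 − (1/3)x_{Pike}.
Similarly x_{Pike} = 13.5 − (1/3)x_{Kora}.
Plugging x_{Pike} into Kora's best response: x_{Kora} = 16.5 − (1/3)(13.5 − (1/3)x_{Kora}) ⇒ (8/9)x_{Kora} = 12, so x_{Kora} = 13.5.
Then x_{Pike} = 13.5 − (1/3)·13.5 = 9.

13.5, 9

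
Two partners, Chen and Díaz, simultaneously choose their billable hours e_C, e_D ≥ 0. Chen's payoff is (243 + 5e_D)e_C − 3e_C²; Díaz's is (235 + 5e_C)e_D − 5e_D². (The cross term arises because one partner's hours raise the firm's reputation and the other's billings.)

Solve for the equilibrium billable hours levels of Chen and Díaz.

Expanding Chen's payoff: 243e_C + 5e_De_C − 3e_C².
∂π/∂e_C = 243 + 5e_D − 6e_C = 0, so e_C = 40.5 + (5/6)e_D.
Likewise for Díaz: e_D = 23.5 + 0.5e_C.
Substituting the second reaction function into the first: e_C = 40.5 + (5/6)(23.5 + 0.5e_C), which gives (7/12)e_C = 721/12 ⇒ e_C = 103.
Then e_D = 23.5 + 0.5·103 = 75.

103, 75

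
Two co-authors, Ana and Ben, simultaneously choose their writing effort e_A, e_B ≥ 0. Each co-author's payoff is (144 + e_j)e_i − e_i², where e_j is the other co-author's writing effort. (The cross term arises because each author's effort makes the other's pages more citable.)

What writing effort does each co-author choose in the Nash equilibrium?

144

Ana's payoff is (144 + e_B)e_A − e_A².
∂π/∂e_A = 144 + e_B − 2e_A = 0, so e_A = 72 + 0.5e_B.
Setting e_A = e_B in the reaction function: e_A = 72 + 0.5e_A, so e_A = 72 / 0.5 = 144.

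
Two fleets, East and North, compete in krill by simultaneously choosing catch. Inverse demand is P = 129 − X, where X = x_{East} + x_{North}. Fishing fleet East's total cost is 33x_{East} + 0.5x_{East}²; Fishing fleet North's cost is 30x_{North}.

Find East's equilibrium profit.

Fishing fleet East's profit: π = x_{East}(129 − (x_{East} + x_{North})) − 33x_{East} − 0.5x_{East}².
∂π/∂x_{East} = 96 − 3x_{East} − x_{North} = 0, so x_{East} = 32 − (1/3)x_{North}.
For North: ∂π/∂x_{North} = 99 − 2x_{North} − x_{East} = 0 ⇒ x_{North} = 49.5 − 0.5x_{East}.
Solving the two reaction functions simultaneously: (1 − (−1/3)(−0.5))x_{East} = 32 − (1/3)·49.5, so (5/6)x_{East} = 15.5 and x_{East} = 18.6.
Then x_{North} = 49.5 − 0.5·18.6 = 40.2.
Price P = 129 − 58.8 = 70.2.
East's profit: (70.2 − 33)·18.6 − 0.5(18.6)² = 518.94.

518.94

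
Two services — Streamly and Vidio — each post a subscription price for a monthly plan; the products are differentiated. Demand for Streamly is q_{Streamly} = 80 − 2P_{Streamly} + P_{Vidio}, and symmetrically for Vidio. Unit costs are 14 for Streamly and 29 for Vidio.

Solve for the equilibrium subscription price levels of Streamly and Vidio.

Streamly's profit: π = (P_{Streamly} − 14)(80 − 2P_{Streamly} + P_{Vidio}).
∂π/∂P_{Streamly} = 108 − 4P_{Streamly} + P_{Vidio} = 0 ⇒ P_{Streamly} = 27 + 0.25P_{Vidio}.
Similarly P_{Vidio} = 34.5 + 0.25P_{Streamly}.
Substituting the second reaction function into the first: P_{Streamly} = 27 + 0.25(34.5 + 0.25P_{Streamly}), which gives 0.9375P_{Streamly} = 35.625 ⇒ P_{Streamly} = 38.
Then P_{Vidio} = 34.5 + 0.25·38 = 44.

38, 44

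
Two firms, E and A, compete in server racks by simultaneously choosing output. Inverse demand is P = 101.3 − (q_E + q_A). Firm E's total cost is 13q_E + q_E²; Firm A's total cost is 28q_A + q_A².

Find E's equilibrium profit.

Firm E's profit: π = q_E(101.3 − (q_E + q_A)) − 13q_E − q_E².
∂π/∂q_E = 88.3 − 4q_E − q_A = 0, so q_E = 22.075 − 0.25q_A.
By the same steps for A: q_A = 18.325 − 0.25q_E.
Solving the two reaction functions simultaneously: (1 − (−0.25)(−0.25))q_E = 22.075 − 0.25·18.325, so 0.9375q_E = 2799/160 and q_E = 18.66.
Then q_A = 18.325 − 0.25·18.66 = 13.66.
Price P = 101.3 − 32.32 = 68.98.
E's profit: (68.98 − 13)·18.66 − (18.66)² = 696.3912.

696.3912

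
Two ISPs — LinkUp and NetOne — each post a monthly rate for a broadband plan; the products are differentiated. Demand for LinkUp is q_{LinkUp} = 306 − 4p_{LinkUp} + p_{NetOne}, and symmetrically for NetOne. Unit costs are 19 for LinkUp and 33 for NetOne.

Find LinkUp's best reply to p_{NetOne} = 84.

58.25

LinkUp's profit: π = (p_{LinkUp} − 19)(306 − 4p_{LinkUp} + p_{NetOne}).
∂π/∂p_{LinkUp} = 382 − 8p_{LinkUp} + p_{NetOne} = 0 ⇒ p_{LinkUp} = 47.75 + 0.125p_{NetOne}.
At p_{NetOne} = 84: p_{LinkUp} = 47.75 + 0.125·84 = 58.25.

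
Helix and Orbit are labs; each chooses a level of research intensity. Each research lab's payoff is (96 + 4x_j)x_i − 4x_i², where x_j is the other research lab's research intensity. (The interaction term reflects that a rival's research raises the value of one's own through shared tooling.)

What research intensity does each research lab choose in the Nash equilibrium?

Helix's payoff is (96 + 4x_O)x_H − 4x_H².
∂π/∂x_H = 96 + 4x_O − 8x_H = 0, so x_H = 12 + 0.5x_O.
The game is symmetric, so in equilibrium x_O = x_H: the reaction function gives 0.5x_H = 12, hence x_H = 24.

24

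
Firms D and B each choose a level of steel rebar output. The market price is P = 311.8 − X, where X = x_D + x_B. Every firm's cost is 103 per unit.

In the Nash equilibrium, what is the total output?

139.2

Firm D's profit: π = x_D(311.8 − (x_D + x_B)) − 103x_D.
∂π/∂x_D = 208.8 − 2x_D − x_B = 0, so x_D = 104.4 − 0.5x_B.
By symmetry x_B = x_D; substituting into the reaction function, 1.5x_D = 104.4 and x_D = 69.6.
Total output: 69.6 + 69.6 = 139.2.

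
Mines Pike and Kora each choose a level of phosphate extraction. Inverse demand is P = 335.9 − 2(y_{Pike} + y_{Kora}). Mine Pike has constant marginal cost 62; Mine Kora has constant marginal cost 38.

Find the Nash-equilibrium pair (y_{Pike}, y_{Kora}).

Mine Pike's profit: π = y_{Pike}(335.9 − 2(y_{Pike} + y_{Kora})) − 62y_{Pike}.
∂π/∂y_{Pike} = 273.9 − 4y_{Pike} − 2y_{Kora} = 0, so y_{Pike} = 68.475 − 0.5y_{Kora}.
By the same steps for Kora: y_{Kora} = 74.475 − 0.5y_{Pike}.
Substituting the second reaction function into the first: y_{Pike} = 68.475 − 0.5(74.475 − 0.5y_{Pike}), which gives 0.75y_{Pike} = 31.2375 ⇒ y_{Pike} = 41.65.
Then y_{Kora} = 74.475 − 0.5·41.65 = 53.65.

41.65, 53.65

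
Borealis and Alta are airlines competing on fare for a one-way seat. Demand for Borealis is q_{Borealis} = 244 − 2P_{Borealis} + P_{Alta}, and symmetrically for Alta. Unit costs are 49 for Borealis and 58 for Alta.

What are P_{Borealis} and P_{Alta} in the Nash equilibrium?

Borealis's profit: π = (P_{Borealis} − 49)(244 − 2P_{Borealis} + P_{Alta}).
∂π/∂P_{Borealis} = 342 − 4P_{Borealis} + P_{Alta} = 0 ⇒ P_{Borealis} = 85.5 + 0.25P_{Alta}.
Similarly P_{Alta} = 90 + 0.25P_{Borealis}.
Plugging P_{Alta} into Borealis's best response: P_{Borealis} = 85.5 + 0.25(90 + 0.25P_{Borealis}) ⇒ 0.9375P_{Borealis} = 108, so P_{Borealis} = 115.2.
Then P_{Alta} = 90 + 0.25·115.2 = 118.8.

115.2, 118.8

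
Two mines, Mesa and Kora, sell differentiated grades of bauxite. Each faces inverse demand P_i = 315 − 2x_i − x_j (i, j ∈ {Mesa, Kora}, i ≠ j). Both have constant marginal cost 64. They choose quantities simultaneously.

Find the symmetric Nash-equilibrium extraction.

Mine Mesa's profit: π = x_{Mesa}(315 − 2x_{Mesa} − x_{Kora}) − 64x_{Mesa}.
∂π/∂x_{Mesa} = 251 − 4x_{Mesa} − x_{Kora} = 0 ⇒ x_{Mesa} = 62.75 − 0.25x_{Kora}.
The game is symmetric, so in equilibrium x_{Kora} = x_{Mesa}: the reaction function gives 1.25x_{Mesa} = 62.75, hence x_{Mesa} = 50.2.

50.2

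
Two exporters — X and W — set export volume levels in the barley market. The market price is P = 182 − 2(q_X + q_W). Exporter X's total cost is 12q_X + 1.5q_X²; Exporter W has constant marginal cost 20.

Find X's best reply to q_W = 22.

Exporter X's profit: π = q_X(182 − 2(q_X + q_W)) − 12q_X − 1.5q_X².
∂π/∂q_X = 170 − 7q_X − 2q_W = 0, so q_X = 170/7 − (2/7)q_W.
At q_W = 22: q_X = 170/7 − (2/7)·22 = 18.

18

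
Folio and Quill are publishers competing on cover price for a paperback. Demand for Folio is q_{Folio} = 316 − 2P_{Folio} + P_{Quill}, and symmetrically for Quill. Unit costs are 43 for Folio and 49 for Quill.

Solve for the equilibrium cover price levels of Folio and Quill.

Folio's profit: π = (P_{Folio} − 43)(316 − 2P_{Folio} + P_{Quill}).
∂π/∂P_{Folio} = 402 − 4P_{Folio} + P_{Quill} = 0 ⇒ P_{Folio} = 100.5 + 0.25P_{Quill}.
Similarly P_{Quill} = 103.5 + 0.25P_{Folio}.
Solving the two reaction functions simultaneously: (1 − (0.25)(0.25))P_{Folio} = 100.5 + 0.25·103.5, so 0.9375P_{Folio} = 126.375 and P_{Folio} = 134.8.
Then P_{Quill} = 103.5 + 0.25·134.8 = 137.2.

134.8, 137.2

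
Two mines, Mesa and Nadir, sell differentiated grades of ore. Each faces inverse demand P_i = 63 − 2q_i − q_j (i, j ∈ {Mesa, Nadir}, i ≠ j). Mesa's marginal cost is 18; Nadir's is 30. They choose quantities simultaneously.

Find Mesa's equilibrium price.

37.6

Mine Mesa's profit: π = q_{Mesa}(63 − 2q_{Mesa} − q_{Nadir}) − 18q_{Mesa}.
∂π/∂q_{Mesa} = 45 − 4q_{Mesa} − q_{Nadir} = 0 ⇒ q_{Mesa} = 11.25 − 0.25q_{Nadir}.
Similarly q_{Nadir} = 8.25 − 0.25q_{Mesa}.
Plugging q_{Nadir} into Mesa's best response: q_{Mesa} = 11.25 − 0.25(8.25 − 0.25q_{Mesa}) ⇒ 0.9375q_{Mesa} = 9.1875, so q_{Mesa} = 9.8.
Then q_{Nadir} = 8.25 − 0.25·9.8 = 5.8.
P_{Mesa} = 63 − 2·9.8 − 5.8 = 37.6.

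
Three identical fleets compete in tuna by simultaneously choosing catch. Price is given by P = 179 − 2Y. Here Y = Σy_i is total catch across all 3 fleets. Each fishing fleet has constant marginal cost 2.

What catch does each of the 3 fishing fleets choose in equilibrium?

A representative fishing fleet's profit is π_i = y_i(179 − 2Y) − 2y_i, with Y = y_i + Σ_{j≠i} y_j.
First-order condition: 177 − 4y_i − 2Σ_{j≠i} y_j = 0.
Imposing symmetry (y_j = y for all j) turns Σ_{j≠i} y_j into 2y, so 177 = 8y and y = 22.125.

22.125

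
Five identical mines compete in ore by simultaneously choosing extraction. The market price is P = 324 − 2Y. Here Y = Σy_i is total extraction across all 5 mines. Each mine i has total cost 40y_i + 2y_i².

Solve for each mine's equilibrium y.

A representative mine's profit is π_i = y_i(324 − 2Y) − 40y_i − 2y_i², with Y = y_i + Σ_{j≠i} y_j.
First-order condition: 284 − 8y_i − 2Σ_{j≠i} y_j = 0.
With identical mines, set every y_j = y: then 284 − 8y − 8y = 0, i.e. y = 284/16 = 17.75.

17.75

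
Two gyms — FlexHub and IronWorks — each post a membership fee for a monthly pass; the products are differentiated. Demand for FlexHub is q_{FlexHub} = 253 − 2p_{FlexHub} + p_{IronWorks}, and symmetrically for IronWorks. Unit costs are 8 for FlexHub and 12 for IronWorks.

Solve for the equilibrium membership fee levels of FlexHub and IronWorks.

90.2, 91.8

FlexHub's profit: π = (p_{FlexHub} − 8)(253 − 2p_{FlexHub} + p_{IronWorks}).
∂π/∂p_{FlexHub} = 269 − 4p_{FlexHub} + p_{IronWorks} = 0 ⇒ p_{FlexHub} = 67.25 + 0.25p_{IronWorks}.
Similarly p_{IronWorks} = 69.25 + 0.25p_{FlexHub}.
Solving the two reaction functions simultaneously: (1 − (0.25)(0.25))p_{FlexHub} = 67.25 + 0.25·69.25, so 0.9375p_{FlexHub} = 84.5625 and p_{FlexHub} = 90.2.
Then p_{IronWorks} = 69.25 + 0.25·90.2 = 91.8.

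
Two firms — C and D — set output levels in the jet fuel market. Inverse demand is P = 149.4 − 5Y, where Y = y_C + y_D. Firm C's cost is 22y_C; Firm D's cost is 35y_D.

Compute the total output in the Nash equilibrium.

Firm C's profit: π = y_C(149.4 − 5(y_C + y_D)) − 22y_C.
∂π/∂y_C = 127.4 − 10y_C − 5y_D = 0, so y_C = 12.74 − 0.5y_D.
By the same steps for D: y_D = 11.44 − 0.5y_C.
Solving the two reaction functions simultaneously: (1 − (−0.5)(−0.5))y_C = 12.74 − 0.5·11.44, so 0.75y_C = 7.02 and y_C = 9.36.
Then y_D = 11.44 − 0.5·9.36 = 6.76.
Total output: 9.36 + 6.76 = 16.12.

16.12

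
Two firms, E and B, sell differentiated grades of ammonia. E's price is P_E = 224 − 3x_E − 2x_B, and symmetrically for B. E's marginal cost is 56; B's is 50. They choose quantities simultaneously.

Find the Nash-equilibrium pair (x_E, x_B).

20.625, 22.125

Firm E's profit: π = x_E(224 − 3x_E − 2x_B) − 56x_E.
∂π/∂x_E = 168 − 6x_E − 2x_B = 0 ⇒ x_E = 28 − (1/3)x_B.
Similarly x_B = 29 − (1/3)x_E.
Solving the two reaction functions simultaneously: (1 − (−1/3)(−1/3))x_E = 28 − (1/3)·29, so (8/9)x_E = 55/3 and x_E = 20.625.
Then x_B = 29 − (1/3)·20.625 = 22.125.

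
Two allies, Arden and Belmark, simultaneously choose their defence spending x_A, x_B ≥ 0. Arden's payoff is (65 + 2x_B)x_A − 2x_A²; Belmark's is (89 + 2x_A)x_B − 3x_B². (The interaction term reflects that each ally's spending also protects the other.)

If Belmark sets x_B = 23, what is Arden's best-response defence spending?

Expanding Arden's payoff: 65x_A + 2x_Bx_A − 2x_A².
∂π/∂x_A = 65 + 2x_B − 4x_A = 0, so x_A = 16.25 + 0.5x_B.
At x_B = 23: x_A = 16.25 + 0.5·23 = 27.75.

27.75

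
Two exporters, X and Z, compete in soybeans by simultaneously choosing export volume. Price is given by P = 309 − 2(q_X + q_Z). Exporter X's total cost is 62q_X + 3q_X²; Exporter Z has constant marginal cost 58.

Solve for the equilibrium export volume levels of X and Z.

Exporter X's profit: π = q_X(309 − 2(q_X + q_Z)) − 62q_X − 3q_X².
∂π/∂q_X = 247 − 10q_X − 2q_Z = 0, so q_X = 24.7 − 0.2q_Z.
For Z: ∂π/∂q_Z = 251 − 4q_Z − 2q_X = 0 ⇒ q_Z = 62.75 − 0.5q_X.
Substituting the second reaction function into the first: q_X = 24.7 − 0.2(62.75 − 0.5q_X), which gives 0.9q_X = 12.15 ⇒ q_X = 13.5.
Then q_Z = 62.75 − 0.5·13.5 = 56.

13.5, 56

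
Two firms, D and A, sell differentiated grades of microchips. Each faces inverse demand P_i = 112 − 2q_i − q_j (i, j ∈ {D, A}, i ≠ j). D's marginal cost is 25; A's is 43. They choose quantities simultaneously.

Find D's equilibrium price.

62.2

Firm D's profit: π = q_D(112 − 2q_D − q_A) − 25q_D.
∂π/∂q_D = 87 − 4q_D − q_A = 0 ⇒ q_D = 21.75 − 0.25q_A.
Similarly q_A = 17.25 − 0.25q_D.
Plugging q_A into D's best response: q_D = 21.75 − 0.25(17.25 − 0.25q_D) ⇒ 0.9375q_D = 17.4375, so q_D = 18.6.
Then q_A = 17.25 − 0.25·18.6 = 12.6.
P_D = 112 − 2·18.6 − 12.6 = 62.2.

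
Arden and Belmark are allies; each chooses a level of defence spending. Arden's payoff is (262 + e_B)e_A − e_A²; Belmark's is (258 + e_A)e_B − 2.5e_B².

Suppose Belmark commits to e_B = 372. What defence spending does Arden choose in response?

317

Expanding Arden's payoff: 262e_A + e_Be_A − e_A².
∂π/∂e_A = 262 + e_B − 2e_A = 0, so e_A = 131 + 0.5e_B.
At e_B = 372: e_A = 131 + 0.5·372 = 317.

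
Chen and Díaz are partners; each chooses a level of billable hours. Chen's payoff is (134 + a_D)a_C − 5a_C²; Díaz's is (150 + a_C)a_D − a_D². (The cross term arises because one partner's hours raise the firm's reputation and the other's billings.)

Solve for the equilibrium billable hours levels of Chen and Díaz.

22, 86

Expanding Chen's payoff: 134a_C + a_Da_C − 5a_C².
∂π/∂a_C = 134 + a_D − 10a_C = 0, so a_C = 13.4 + 0.1a_D.
Likewise for Díaz: a_D = 75 + 0.5a_C.
Substituting the second reaction function into the first: a_C = 13.4 + 0.1(75 + 0.5a_C), which gives 0.95a_C = 20.9 ⇒ a_C = 22.
Then a_D = 75 + 0.5·22 = 86.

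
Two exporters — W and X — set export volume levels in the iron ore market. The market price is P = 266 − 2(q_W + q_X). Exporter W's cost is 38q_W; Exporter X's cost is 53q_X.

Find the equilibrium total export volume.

Exporter W's profit: π = q_W(266 − 2(q_W + q_X)) − 38q_W.
∂π/∂q_W = 228 − 4q_W − 2q_X = 0, so q_W = 57 − 0.5q_X.
By the same steps for X: q_X = 53.25 − 0.5q_W.
Plugging q_X into W's best response: q_W = 57 − 0.5(53.25 − 0.5q_W) ⇒ 0.75q_W = 30.375, so q_W = 40.5.
Then q_X = 53.25 − 0.5·40.5 = 33.
Total export volume: 40.5 + 33 = 73.5.

73.5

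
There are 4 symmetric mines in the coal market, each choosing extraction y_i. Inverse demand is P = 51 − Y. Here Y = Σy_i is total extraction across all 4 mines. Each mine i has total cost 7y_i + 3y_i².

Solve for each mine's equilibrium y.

A representative mine's profit is π_i = y_i(51 − Y) − 7y_i − 3y_i², with Y = y_i + Σ_{j≠i} y_j.
First-order condition: 44 − 8y_i − Σ_{j≠i} y_j = 0.
Imposing symmetry (y_j = y for all j) turns Σ_{j≠i} y_j into 3y, so 44 = 11y and y = 4.

4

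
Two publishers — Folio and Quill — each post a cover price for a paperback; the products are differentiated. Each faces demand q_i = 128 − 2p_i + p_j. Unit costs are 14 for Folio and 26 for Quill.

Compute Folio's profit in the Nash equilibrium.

3136.32

Folio's profit: π = (p_{Folio} − 14)(128 − 2p_{Folio} + p_{Quill}).
∂π/∂p_{Folio} = 156 − 4p_{Folio} + p_{Quill} = 0 ⇒ p_{Folio} = 39 + 0.25p_{Quill}.
Similarly p_{Quill} = 45 + 0.25p_{Folio}.
Solving the two reaction functions simultaneously: (1 − (0.25)(0.25))p_{Folio} = 39 + 0.25·45, so 0.9375p_{Folio} = 50.25 and p_{Folio} = 53.6.
Then p_{Quill} = 45 + 0.25·53.6 = 58.4.
q_{Folio} = 128 − 2·53.6 + 58.4 = 79.2.
Profit = (53.6 − 14)·79.2 = 3136.32.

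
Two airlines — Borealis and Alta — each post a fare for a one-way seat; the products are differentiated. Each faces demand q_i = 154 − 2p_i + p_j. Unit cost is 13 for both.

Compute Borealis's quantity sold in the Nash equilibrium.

Borealis's profit: π = (p_{Borealis} − 13)(154 − 2p_{Borealis} + p_{Alta}).
∂π/∂p_{Borealis} = 180 − 4p_{Borealis} + p_{Alta} = 0 ⇒ p_{Borealis} = 45 + 0.25p_{Alta}.
By symmetry p_{Alta} = p_{Borealis}; substituting into the reaction function, 0.75p_{Borealis} = 45 and p_{Borealis} = 60.
q_{Borealis} = 154 − 2·60 + 60 = 94.

94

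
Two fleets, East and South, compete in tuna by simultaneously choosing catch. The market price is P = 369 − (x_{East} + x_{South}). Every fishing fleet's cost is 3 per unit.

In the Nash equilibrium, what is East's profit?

Fishing fleet East's profit: π = x_{East}(369 − (x_{East} + x_{South})) − 3x_{East}.
∂π/∂x_{East} = 366 − 2x_{East} − x_{South} = 0, so x_{East} = 183 − 0.5x_{South}.
Setting x_{East} = x_{South} in the reaction function: x_{East} = 183 − 0.5x_{East}, so x_{East} = 183 / 1.5 = 122.
Price P = 369 − 244 = 125.
East's profit: (125 − 3)·122 = 14884.

14884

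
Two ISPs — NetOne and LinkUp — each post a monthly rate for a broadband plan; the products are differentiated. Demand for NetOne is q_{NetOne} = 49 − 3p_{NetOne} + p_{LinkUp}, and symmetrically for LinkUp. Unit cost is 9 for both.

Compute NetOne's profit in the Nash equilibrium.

115.32

NetOne's profit: π = (p_{NetOne} − 9)(49 − 3p_{NetOne} + p_{LinkUp}).
∂π/∂p_{NetOne} = 76 − 6p_{NetOne} + p_{LinkUp} = 0 ⇒ p_{NetOne} = 38/3 + (1/6)p_{LinkUp}.
By symmetry p_{LinkUp} = p_{NetOne}; substituting into the reaction function, (5/6)p_{NetOne} = 38/3 and p_{NetOne} = 15.2.
q_{NetOne} = 49 − 3·15.2 + 15.2 = 18.6.
Profit = (15.2 − 9)·18.6 = 115.32.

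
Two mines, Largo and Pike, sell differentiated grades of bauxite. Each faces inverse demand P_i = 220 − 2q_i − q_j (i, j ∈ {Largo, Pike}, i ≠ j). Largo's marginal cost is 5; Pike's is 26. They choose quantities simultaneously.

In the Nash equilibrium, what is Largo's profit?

Mine Largo's profit: π = q_{Largo}(220 − 2q_{Largo} − q_{Pike}) − 5q_{Largo}.
∂π/∂q_{Largo} = 215 − 4q_{Largo} − q_{Pike} = 0 ⇒ q_{Largo} = 53.75 − 0.25q_{Pike}.
Similarly q_{Pike} = 48.5 − 0.25q_{Largo}.
Plugging q_{Pike} into Largo's best response: q_{Largo} = 53.75 − 0.25(48.5 − 0.25q_{Largo}) ⇒ 0.9375q_{Largo} = 41.625, so q_{Largo} = 44.4.
Then q_{Pike} = 48.5 − 0.25·44.4 = 37.4.
P_{Largo} = 220 − 2·44.4 − 37.4 = 93.8.
Profit = (93.8 − 5)·44.4 = 3942.72.

3942.72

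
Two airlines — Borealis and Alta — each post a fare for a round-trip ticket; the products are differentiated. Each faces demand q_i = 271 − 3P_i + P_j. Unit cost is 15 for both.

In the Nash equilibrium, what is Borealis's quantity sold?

144.6

Borealis's profit: π = (P_{Borealis} − 15)(271 − 3P_{Borealis} + P_{Alta}).
∂π/∂P_{Borealis} = 316 − 6P_{Borealis} + P_{Alta} = 0 ⇒ P_{Borealis} = 158/3 + (1/6)P_{Alta}.
The game is symmetric, so in equilibrium P_{Alta} = P_{Borealis}: the reaction function gives (5/6)P_{Borealis} = 158/3, hence P_{Borealis} = 63.2.
q_{Borealis} = 271 − 3·63.2 + 63.2 = 144.6.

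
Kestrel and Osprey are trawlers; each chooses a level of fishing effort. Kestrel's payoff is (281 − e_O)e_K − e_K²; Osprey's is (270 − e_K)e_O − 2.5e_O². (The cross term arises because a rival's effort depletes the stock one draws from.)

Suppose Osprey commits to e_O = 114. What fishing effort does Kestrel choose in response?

Expanding Kestrel's payoff: 281e_K − e_Oe_K − e_K².
∂π/∂e_K = 281 − e_O − 2e_K = 0, so e_K = 140.5 − 0.5e_O.
At e_O = 114: e_K = 140.5 − 0.5·114 = 83.5.

83.5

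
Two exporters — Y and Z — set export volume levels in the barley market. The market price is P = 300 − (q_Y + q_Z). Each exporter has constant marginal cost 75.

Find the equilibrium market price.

Exporter Y's profit: π = q_Y(300 − (q_Y + q_Z)) − 75q_Y.
∂π/∂q_Y = 225 − 2q_Y − q_Z = 0, so q_Y = 112.5 − 0.5q_Z.
Setting q_Y = q_Z in the reaction function: q_Y = 112.5 − 0.5q_Y, so q_Y = 112.5 / 1.5 = 75.
Equilibrium price: P = 300 − 150 = 150.

150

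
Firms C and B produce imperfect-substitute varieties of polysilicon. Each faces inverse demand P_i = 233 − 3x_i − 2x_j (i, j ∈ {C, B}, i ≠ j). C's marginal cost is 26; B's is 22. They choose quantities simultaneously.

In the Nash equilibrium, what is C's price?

102.875

Firm C's profit: π = x_C(233 − 3x_C − 2x_B) − 26x_C.
∂π/∂x_C = 207 − 6x_C − 2x_B = 0 ⇒ x_C = 34.5 − (1/3)x_B.
Similarly x_B = 211/6 − (1/3)x_C.
Plugging x_B into C's best response: x_C = 34.5 − (1/3)(211/6 − (1/3)x_C) ⇒ (8/9)x_C = 205/9, so x_C = 25.625.
Then x_B = 211/6 − (1/3)·25.625 = 26.625.
P_C = 233 − 3·25.625 − 2·26.625 = 102.875.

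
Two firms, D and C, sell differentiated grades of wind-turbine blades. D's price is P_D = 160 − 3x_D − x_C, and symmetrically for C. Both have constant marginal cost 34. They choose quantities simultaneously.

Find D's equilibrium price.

Firm D's profit: π = x_D(160 − 3x_D − x_C) − 34x_D.
∂π/∂x_D = 126 − 6x_D − x_C = 0 ⇒ x_D = 21 − (1/6)x_C.
Setting x_D = x_C in the reaction function: x_D = 21 − (1/6)x_D, so x_D = 21 / (7/6) = 18.
P_D = 160 − 3·18 − 18 = 88.

88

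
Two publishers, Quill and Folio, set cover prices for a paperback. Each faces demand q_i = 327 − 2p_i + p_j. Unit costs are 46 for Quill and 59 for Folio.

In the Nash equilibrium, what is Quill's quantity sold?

Quill's profit: π = (p_{Quill} − 46)(327 − 2p_{Quill} + p_{Folio}).
∂π/∂p_{Quill} = 419 − 4p_{Quill} + p_{Folio} = 0 ⇒ p_{Quill} = 104.75 + 0.25p_{Folio}.
Similarly p_{Folio} = 111.25 + 0.25p_{Quill}.
Substituting the second reaction function into the first: p_{Quill} = 104.75 + 0.25(111.25 + 0.25p_{Quill}), which gives 0.9375p_{Quill} = 132.5625 ⇒ p_{Quill} = 141.4.
Then p_{Folio} = 111.25 + 0.25·141.4 = 146.6.
q_{Quill} = 327 − 2·141.4 + 146.6 = 190.8.

190.8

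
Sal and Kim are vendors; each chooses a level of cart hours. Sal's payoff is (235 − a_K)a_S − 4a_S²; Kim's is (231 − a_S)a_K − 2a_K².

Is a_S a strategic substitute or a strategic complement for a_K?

strategic substitutes

Expanding Sal's payoff: 235a_S − a_Ka_S − 4a_S².
∂π/∂a_S = 235 − a_K − 8a_S = 0, so a_S = 29.375 − 0.125a_K.
The best-response slope da_S/da_K = −0.125 < 0: the reaction function is downward-sloping, so the choices are strategic substitutes.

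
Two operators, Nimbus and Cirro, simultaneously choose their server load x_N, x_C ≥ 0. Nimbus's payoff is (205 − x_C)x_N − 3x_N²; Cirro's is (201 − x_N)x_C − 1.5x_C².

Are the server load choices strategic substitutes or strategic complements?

strategic substitutes

Expanding Nimbus's payoff: 205x_N − x_Cx_N − 3x_N².
∂π/∂x_N = 205 − x_C − 6x_N = 0, so x_N = 205/6 − (1/6)x_C.
The best-response slope dx_N/dx_C = −1/6 < 0: the reaction function is downward-sloping, so the choices are strategic substitutes.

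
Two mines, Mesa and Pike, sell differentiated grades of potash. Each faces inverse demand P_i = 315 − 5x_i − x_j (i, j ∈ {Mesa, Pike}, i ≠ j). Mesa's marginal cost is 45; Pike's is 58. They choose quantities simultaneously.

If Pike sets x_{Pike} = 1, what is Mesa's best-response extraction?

26.9

Mine Mesa's profit: π = x_{Mesa}(315 − 5x_{Mesa} − x_{Pike}) − 45x_{Mesa}.
∂π/∂x_{Mesa} = 270 − 10x_{Mesa} − x_{Pike} = 0 ⇒ x_{Mesa} = 27 − 0.1x_{Pike}.
At x_{Pike} = 1: x_{Mesa} = 27 − 0.1·1 = 26.9.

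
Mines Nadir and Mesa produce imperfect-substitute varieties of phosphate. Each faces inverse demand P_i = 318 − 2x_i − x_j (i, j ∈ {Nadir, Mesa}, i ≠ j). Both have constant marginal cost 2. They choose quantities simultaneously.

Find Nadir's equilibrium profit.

Mine Nadir's profit: π = x_{Nadir}(318 − 2x_{Nadir} − x_{Mesa}) − 2x_{Nadir}.
∂π/∂x_{Nadir} = 316 − 4x_{Nadir} − x_{Mesa} = 0 ⇒ x_{Nadir} = 79 − 0.25x_{Mesa}.
The game is symmetric, so in equilibrium x_{Mesa} = x_{Nadir}: the reaction function gives 1.25x_{Nadir} = 79, hence x_{Nadir} = 63.2.
P_{Nadir} = 318 − 2·63.2 − 63.2 = 128.4.
Profit = (128.4 − 2)·63.2 = 7988.48.

7988.48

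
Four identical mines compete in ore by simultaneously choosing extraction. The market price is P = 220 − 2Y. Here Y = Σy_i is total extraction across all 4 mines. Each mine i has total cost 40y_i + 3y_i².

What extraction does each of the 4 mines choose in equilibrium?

A representative mine's profit is π_i = y_i(220 − 2Y) − 40y_i − 3y_i², with Y = y_i + Σ_{j≠i} y_j.
First-order condition: 180 − 10y_i − 2Σ_{j≠i} y_j = 0.
Imposing symmetry (y_j = y for all j) turns Σ_{j≠i} y_j into 3y, so 180 = 16y and y = 11.25.

11.25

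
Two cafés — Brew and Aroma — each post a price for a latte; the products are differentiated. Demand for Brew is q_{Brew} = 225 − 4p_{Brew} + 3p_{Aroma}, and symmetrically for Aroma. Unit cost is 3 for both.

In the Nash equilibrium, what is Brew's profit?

Brew's profit: π = (p_{Brew} − 3)(225 − 4p_{Brew} + 3p_{Aroma}).
∂π/∂p_{Brew} = 237 − 8p_{Brew} + 3p_{Aroma} = 0 ⇒ p_{Brew} = 29.625 + 0.375p_{Aroma}.
Setting p_{Brew} = p_{Aroma} in the reaction function: p_{Brew} = 29.625 + 0.375p_{Brew}, so p_{Brew} = 29.625 / 0.625 = 47.4.
q_{Brew} = 225 − 4·47.4 + 3·47.4 = 177.6.
Profit = (47.4 − 3)·177.6 = 7885.44.

7885.44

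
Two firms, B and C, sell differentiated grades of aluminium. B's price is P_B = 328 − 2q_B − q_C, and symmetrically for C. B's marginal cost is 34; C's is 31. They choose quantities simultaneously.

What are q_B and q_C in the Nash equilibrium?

Firm B's profit: π = q_B(328 − 2q_B − q_C) − 34q_B.
∂π/∂q_B = 294 − 4q_B − q_C = 0 ⇒ q_B = 73.5 − 0.25q_C.
Similarly q_C = 74.25 − 0.25q_B.
Plugging q_C into B's best response: q_B = 73.5 − 0.25(74.25 − 0.25q_B) ⇒ 0.9375q_B = 54.9375, so q_B = 58.6.
Then q_C = 74.25 − 0.25·58.6 = 59.6.

58.6, 59.6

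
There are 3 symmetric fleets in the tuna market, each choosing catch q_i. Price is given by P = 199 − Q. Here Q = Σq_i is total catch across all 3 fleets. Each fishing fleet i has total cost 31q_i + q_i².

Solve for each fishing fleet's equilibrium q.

A representative fishing fleet's profit is π_i = q_i(199 − Q) − 31q_i − q_i², with Q = q_i + Σ_{j≠i} q_j.
First-order condition: 168 − 4q_i − Σ_{j≠i} q_j = 0.
In a symmetric equilibrium every fishing fleet chooses the same q, so Σ_{j≠i} q_j = 2q. The condition becomes 168 − 6q = 0, giving q = 168/6 = 28.

28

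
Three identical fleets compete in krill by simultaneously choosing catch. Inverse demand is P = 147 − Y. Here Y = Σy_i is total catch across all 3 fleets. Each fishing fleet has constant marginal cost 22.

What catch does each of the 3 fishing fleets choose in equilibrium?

A representative fishing fleet's profit is π_i = y_i(147 − Y) − 22y_i, with Y = y_i + Σ_{j≠i} y_j.
First-order condition: 125 − 2y_i − Σ_{j≠i} y_j = 0.
In a symmetric equilibrium every fishing fleet chooses the same y, so Σ_{j≠i} y_j = 2y. The condition becomes 125 − 4y = 0, giving y = 125/4 = 31.25.

31.25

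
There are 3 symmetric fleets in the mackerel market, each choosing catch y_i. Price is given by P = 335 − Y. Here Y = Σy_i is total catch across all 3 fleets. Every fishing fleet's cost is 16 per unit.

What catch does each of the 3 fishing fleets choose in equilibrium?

A representative fishing fleet's profit is π_i = y_i(335 − Y) − 16y_i, with Y = y_i + Σ_{j≠i} y_j.
First-order condition: 319 − 2y_i − Σ_{j≠i} y_j = 0.
Imposing symmetry (y_j = y for all j) turns Σ_{j≠i} y_j into 2y, so 319 = 4y and y = 79.75.

79.75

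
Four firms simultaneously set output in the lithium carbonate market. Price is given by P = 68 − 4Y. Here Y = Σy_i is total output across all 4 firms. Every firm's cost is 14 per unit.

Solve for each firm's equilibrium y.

2.7

A representative firm's profit is π_i = y_i(68 − 4Y) − 14y_i, with Y = y_i + Σ_{j≠i} y_j.
First-order condition: 54 − 8y_i − 4Σ_{j≠i} y_j = 0.
With identical firms, set every y_j = y: then 54 − 8y − 12y = 0, i.e. y = 54/20 = 2.7.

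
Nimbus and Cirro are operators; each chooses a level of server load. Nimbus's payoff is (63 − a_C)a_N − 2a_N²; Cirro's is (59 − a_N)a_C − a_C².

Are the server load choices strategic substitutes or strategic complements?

Expanding Nimbus's payoff: 63a_N − a_Ca_N − 2a_N².
∂π/∂a_N = 63 − a_C − 4a_N = 0, so a_N = 15.75 − 0.25a_C.
The best-response slope da_N/da_C = −0.25 < 0: the reaction function is downward-sloping, so the choices are strategic substitutes.

strategic substitutes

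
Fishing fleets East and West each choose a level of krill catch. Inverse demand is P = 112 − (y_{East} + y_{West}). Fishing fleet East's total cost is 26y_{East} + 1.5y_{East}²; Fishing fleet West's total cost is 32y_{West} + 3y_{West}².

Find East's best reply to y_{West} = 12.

Fishing fleet East's profit: π = y_{East}(112 − (y_{East} + y_{West})) − 26y_{East} − 1.5y_{East}².
∂π/∂y_{East} = 86 − 5y_{East} − y_{West} = 0, so y_{East} = 17.2 − 0.2y_{West}.
At y_{West} = 12: y_{East} = 17.2 − 0.2·12 = 14.8.

14.8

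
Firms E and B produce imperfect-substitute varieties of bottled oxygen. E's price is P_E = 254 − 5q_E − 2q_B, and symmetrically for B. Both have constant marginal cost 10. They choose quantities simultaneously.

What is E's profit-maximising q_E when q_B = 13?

Firm E's profit: π = q_E(254 − 5q_E − 2q_B) − 10q_E.
∂π/∂q_E = 244 − 10q_E − 2q_B = 0 ⇒ q_E = 24.4 − 0.2q_B.
At q_B = 13: q_E = 24.4 − 0.2·13 = 21.8.

21.8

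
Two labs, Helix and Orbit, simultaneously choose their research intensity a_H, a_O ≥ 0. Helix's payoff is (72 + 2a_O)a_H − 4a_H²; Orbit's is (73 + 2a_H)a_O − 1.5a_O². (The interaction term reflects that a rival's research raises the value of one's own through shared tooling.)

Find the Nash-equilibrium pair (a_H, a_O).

Expanding Helix's payoff: 72a_H + 2a_Oa_H − 4a_H².
∂π/∂a_H = 72 + 2a_O − 8a_H = 0, so a_H = 9 + 0.25a_O.
Likewise for Orbit: a_O = 73/3 + (2/3)a_H.
Solving the two reaction functions simultaneously: (1 − (0.25)(2/3))a_H = 9 + 0.25·(73/3), so (5/6)a_H = 181/12 and a_H = 18.1.
Then a_O = 73/3 + (2/3)·18.1 = 36.4.

18.1, 36.4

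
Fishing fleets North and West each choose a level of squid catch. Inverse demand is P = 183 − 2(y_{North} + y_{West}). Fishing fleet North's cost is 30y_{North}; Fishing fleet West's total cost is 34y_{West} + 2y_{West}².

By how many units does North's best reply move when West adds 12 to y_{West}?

Fishing fleet North's profit: π = y_{North}(183 − 2(y_{North} + y_{West})) − 30y_{North}.
∂π/∂y_{North} = 153 − 4y_{North} − 2y_{West} = 0, so y_{North} = 38.25 − 0.5y_{West}.
The reaction-function slope is −0.5, so a 12-unit rise in y_{West} moves y_{North} by −0.5 × 12 = −6. North's best response falls — the actions are strategic substitutes.

-6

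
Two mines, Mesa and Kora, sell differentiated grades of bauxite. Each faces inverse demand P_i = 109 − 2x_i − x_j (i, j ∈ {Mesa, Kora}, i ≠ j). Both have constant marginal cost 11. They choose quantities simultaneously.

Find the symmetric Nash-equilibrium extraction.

Mine Mesa's profit: π = x_{Mesa}(109 − 2x_{Mesa} − x_{Kora}) − 11x_{Mesa}.
∂π/∂x_{Mesa} = 98 − 4x_{Mesa} − x_{Kora} = 0 ⇒ x_{Mesa} = 24.5 − 0.25x_{Kora}.
Setting x_{Mesa} = x_{Kora} in the reaction function: x_{Mesa} = 24.5 − 0.25x_{Mesa}, so x_{Mesa} = 24.5 / 1.25 = 19.6.

19.6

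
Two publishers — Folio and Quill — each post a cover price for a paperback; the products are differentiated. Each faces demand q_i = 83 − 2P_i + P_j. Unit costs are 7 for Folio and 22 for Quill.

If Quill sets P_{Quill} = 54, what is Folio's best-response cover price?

37.75

Folio's profit: π = (P_{Folio} − 7)(83 − 2P_{Folio} + P_{Quill}).
∂π/∂P_{Folio} = 97 − 4P_{Folio} + P_{Quill} = 0 ⇒ P_{Folio} = 24.25 + 0.25P_{Quill}.
At P_{Quill} = 54: P_{Folio} = 24.25 + 0.25·54 = 37.75.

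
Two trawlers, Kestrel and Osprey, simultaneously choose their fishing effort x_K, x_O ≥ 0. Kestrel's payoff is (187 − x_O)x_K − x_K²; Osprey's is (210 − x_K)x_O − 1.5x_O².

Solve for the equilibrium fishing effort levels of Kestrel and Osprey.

70.2, 46.6

Expanding Kestrel's payoff: 187x_K − x_Ox_K − x_K².
∂π/∂x_K = 187 − x_O − 2x_K = 0, so x_K = 93.5 − 0.5x_O.
Likewise for Osprey: x_O = 70 − (1/3)x_K.
Substituting the second reaction function into the first: x_K = 93.5 − 0.5(70 − (1/3)x_K), which gives (5/6)x_K = 58.5 ⇒ x_K = 70.2.
Then x_O = 70 − (1/3)·70.2 = 46.6.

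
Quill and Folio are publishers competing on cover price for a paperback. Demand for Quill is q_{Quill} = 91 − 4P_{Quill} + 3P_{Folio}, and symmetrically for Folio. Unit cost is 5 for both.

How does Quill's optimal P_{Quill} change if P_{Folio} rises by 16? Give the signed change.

Quill's profit: π = (P_{Quill} − 5)(91 − 4P_{Quill} + 3P_{Folio}).
∂π/∂P_{Quill} = 111 − 8P_{Quill} + 3P_{Folio} = 0 ⇒ P_{Quill} = 13.875 + 0.375P_{Folio}.
The reaction-function slope is 0.375, so a 16-unit rise in P_{Folio} moves P_{Quill} by 0.375 × 16 = 6. Quill's best response rises — the actions are strategic complements.

6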